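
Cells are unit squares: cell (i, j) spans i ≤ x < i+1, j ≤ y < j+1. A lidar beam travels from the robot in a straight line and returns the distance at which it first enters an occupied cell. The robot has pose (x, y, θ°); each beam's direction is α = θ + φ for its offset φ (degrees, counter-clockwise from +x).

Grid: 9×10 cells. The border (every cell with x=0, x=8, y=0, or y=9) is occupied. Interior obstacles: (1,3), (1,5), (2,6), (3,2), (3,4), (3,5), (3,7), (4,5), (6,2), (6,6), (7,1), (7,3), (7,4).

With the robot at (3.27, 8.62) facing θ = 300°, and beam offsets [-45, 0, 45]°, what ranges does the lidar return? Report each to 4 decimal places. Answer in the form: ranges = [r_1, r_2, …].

ranges = [0.6419, 0.7159, 4.8969]

beam 1: φ=-45°, α=255°
  cosα=-0.2588 sinα=-0.9659 | (3,8) | tMaxX 1.0432 tMaxY 0.6419 | tΔX 3.8637 tΔY 1.0353
    t=0.6419 [y] (3,7) — stop
  → r_1 = 0.6419
beam 2: φ=0°, α=300°
  cosα=0.5000 sinα=-0.8660 | (3,8) | tMaxX 1.4600 tMaxY 0.7159 | tΔX 2.0000 tΔY 1.1547
    t=0.7159 [y] (3,7) — stop
  → r_2 = 0.7159
beam 3: φ=45°, α=345°
  cosα=0.9659 sinα=-0.2588 | (3,8) | tMaxX 0.7558 tMaxY 2.3955 | tΔX 1.0353 tΔY 3.8637
    t=0.7558 [x] (4,8)
    t=1.7910 [x] (5,8)
    t=2.3955 [y] (5,7)
    t=2.8263 [x] (6,7)
    t=3.8616 [x] (7,7)
    t=4.8969 [x] (8,7) — stop
  → r_3 = 4.8969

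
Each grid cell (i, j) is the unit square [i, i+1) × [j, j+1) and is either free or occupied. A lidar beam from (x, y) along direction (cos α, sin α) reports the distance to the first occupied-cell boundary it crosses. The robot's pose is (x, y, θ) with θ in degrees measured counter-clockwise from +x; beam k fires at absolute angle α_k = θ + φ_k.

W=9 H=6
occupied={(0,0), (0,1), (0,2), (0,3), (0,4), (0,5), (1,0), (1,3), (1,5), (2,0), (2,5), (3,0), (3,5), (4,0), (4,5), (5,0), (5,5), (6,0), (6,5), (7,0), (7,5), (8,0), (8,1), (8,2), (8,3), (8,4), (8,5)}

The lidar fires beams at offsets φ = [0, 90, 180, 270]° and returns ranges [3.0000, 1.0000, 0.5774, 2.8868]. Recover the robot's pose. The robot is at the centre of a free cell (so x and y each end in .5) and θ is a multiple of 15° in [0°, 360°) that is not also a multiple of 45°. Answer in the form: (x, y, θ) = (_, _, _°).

The pose lattice has 27·16 = 432 candidates. Test each by forward raycasting.
  (2.5, 2.5, 255°): beam 1 = 1.5529 ≠ 3.0000 ✗
  (2.5, 4.5, 150°): beam 1 = 1.0000 ≠ 3.0000 ✗
  (7.5, 3.5, 240°): beam 1 = 2.8868 ≠ 3.0000 ✗
  (1.5, 2.5, 195°): beam 1 = 0.5176 ≠ 3.0000 ✗
  …
  (7.5, 2.5, 210°): r_1=3.0000, r_2=1.0000, r_3=0.5774, r_4=2.8868 — all match ✓
No second candidate reproduces the full scan.

(x, y, θ) = (7.5, 2.5, 210°)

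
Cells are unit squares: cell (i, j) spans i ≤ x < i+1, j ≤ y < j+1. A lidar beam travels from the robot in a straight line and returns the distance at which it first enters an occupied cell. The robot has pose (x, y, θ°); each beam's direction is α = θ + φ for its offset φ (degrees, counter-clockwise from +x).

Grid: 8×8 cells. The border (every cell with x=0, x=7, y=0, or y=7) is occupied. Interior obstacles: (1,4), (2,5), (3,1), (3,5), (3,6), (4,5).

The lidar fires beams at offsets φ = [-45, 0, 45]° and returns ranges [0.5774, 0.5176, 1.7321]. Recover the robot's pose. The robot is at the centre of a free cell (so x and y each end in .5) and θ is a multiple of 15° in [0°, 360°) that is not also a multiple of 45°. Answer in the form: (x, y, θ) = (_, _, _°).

(x, y, θ) = (1.5, 5.5, 15°)

Enumerate (i+0.5, j+0.5, θ) over the 30 free cells and 16 admissible headings. For each, cast all 3 beams and compare to the given ranges.
  (6.5, 1.5, 195°): beam 1 = 5.1962 ≠ 0.5774 ✗
  (2.5, 1.5, 300°): beam 1 = 0.5176 ≠ 0.5774 ✗
  (6.5, 4.5, 30°): beam 1 = 0.5176 ≠ 0.5774 ✗
  …
  (1.5, 5.5, 15°): r_1=0.5774, r_2=0.5176, r_3=1.7321 — all match ✓
No second candidate reproduces the full scan.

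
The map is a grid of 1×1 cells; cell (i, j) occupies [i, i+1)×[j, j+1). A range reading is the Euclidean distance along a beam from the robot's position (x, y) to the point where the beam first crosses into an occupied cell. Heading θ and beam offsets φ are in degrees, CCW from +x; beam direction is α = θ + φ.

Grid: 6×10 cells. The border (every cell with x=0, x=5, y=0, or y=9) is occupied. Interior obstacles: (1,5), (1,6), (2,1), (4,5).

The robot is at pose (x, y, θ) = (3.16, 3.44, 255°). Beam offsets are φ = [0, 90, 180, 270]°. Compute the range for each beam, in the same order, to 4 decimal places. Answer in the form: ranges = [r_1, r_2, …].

beam 1: φ=0°, α=255°
  cosα=-0.2588 sinα=-0.9659 | (3,3) | tMaxX 0.6182 tMaxY 0.4555 | tΔX 3.8637 tΔY 1.0353
    t=0.4555 [y] (3,2)
    t=0.6182 [x] (2,2)
    t=1.4908 [y] (2,1) — stop
  → r_1 = 1.4908
beam 2: φ=90°, α=345°
  cosα=0.9659 sinα=-0.2588 | (3,3) | tMaxX 0.8696 tMaxY 1.7000 | tΔX 1.0353 tΔY 3.8637
    t=0.8696 [x] (4,3)
    t=1.7000 [y] (4,2)
    t=1.9049 [x] (5,2) — stop
  → r_2 = 1.9049
beam 3: φ=180°, α=75°
  cosα=0.2588 sinα=0.9659 | (3,3) | tMaxX 3.2455 tMaxY 0.5798 | tΔX 3.8637 tΔY 1.0353
    t=0.5798 [y] (3,4)
    t=1.6150 [y] (3,5)
    t=2.6503 [y] (3,6)
    t=3.2455 [x] (4,6)
    t=3.6856 [y] (4,7)
    t=4.7209 [y] (4,8)
    t=5.7561 [y] (4,9) — stop
  → r_3 = 5.7561
beam 4: φ=270°, α=165°
  cosα=-0.9659 sinα=0.2588 | (3,3) | tMaxX 0.1656 tMaxY 2.1637 | tΔX 1.0353 tΔY 3.8637
    t=0.1656 [x] (2,3)
    t=1.2009 [x] (1,3)
    t=2.1637 [y] (1,4)
    t=2.2362 [x] (0,4) — stop
  → r_4 = 2.2362

ranges = [1.4908, 1.9049, 5.7561, 2.2362]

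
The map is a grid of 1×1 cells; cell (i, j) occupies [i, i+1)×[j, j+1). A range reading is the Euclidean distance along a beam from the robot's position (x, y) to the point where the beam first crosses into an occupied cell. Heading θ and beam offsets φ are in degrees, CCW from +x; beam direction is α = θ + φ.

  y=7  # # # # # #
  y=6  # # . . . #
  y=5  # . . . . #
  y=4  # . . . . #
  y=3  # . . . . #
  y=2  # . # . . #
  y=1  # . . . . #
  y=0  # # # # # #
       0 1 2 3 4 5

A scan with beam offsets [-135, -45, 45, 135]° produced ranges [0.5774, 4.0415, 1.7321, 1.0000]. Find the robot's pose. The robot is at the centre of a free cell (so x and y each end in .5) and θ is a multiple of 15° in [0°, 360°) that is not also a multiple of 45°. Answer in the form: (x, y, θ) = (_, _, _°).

(x, y, θ) = (4.5, 3.5, 165°)

Candidates: 22 free-cell centres × 16 headings = 352 poses. Raycast each; keep the one whose scan matches to 4 dp.
  (1.5, 2.5, 300°): beam 1 = 0.5176 ≠ 0.5774 ✗
  (3.5, 5.5, 195°): beam 1 = 1.7321 ≠ 0.5774 ✗
  (3.5, 1.5, 285°): beam 1 = 1.0000 ≠ 0.5774 ✗
  (4.5, 2.5, 195°): beam 1 = 1.0000 ≠ 0.5774 ✗
  …
  (4.5, 3.5, 165°): r_1=0.5774, r_2=4.0415, r_3=1.7321, r_4=1.0000 — all match ✓
No second candidate reproduces the full scan.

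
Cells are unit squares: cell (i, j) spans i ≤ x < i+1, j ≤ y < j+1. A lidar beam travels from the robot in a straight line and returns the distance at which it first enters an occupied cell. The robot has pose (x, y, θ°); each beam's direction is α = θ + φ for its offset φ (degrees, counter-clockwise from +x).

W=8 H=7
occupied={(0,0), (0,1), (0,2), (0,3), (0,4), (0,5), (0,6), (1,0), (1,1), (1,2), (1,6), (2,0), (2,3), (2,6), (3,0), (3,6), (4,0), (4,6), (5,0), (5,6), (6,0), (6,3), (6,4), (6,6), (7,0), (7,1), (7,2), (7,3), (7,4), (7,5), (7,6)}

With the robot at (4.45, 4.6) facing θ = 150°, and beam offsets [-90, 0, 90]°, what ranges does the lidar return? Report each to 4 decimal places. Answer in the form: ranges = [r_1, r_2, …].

ranges = [1.6166, 2.8000, 4.1569]

beam 1: φ=-90°, α=60°
  d=(0.5000,0.8660)  start (4,4)  tX=1.1000 tY=0.4619  stride 1/|dx|=2.0000 1/|dy|=1.1547
    cross y-line → (4,5), t=0.4619
    cross x-line → (5,5), t=1.1000
    cross y-line → (5,6), t=1.6166 (wall)
  → r_1 = 1.6166
beam 2: φ=0°, α=150°
  d=(-0.8660,0.5000)  start (4,4)  tX=0.5196 tY=0.8000  stride 1/|dx|=1.1547 1/|dy|=2.0000
    cross x-line → (3,4), t=0.5196
    cross y-line → (3,5), t=0.8000
    cross x-line → (2,5), t=1.6743
    cross y-line → (2,6), t=2.8000 (wall)
  → r_2 = 2.8000
beam 3: φ=90°, α=240°
  d=(-0.5000,-0.8660)  start (4,4)  tX=0.9000 tY=0.6928  stride 1/|dx|=2.0000 1/|dy|=1.1547
    cross y-line → (4,3), t=0.6928
    cross x-line → (3,3), t=0.9000
    cross y-line → (3,2), t=1.8475
    cross x-line → (2,2), t=2.9000
    cross y-line → (2,1), t=3.0022
    cross y-line → (2,0), t=4.1569 (wall)
  → r_3 = 4.1569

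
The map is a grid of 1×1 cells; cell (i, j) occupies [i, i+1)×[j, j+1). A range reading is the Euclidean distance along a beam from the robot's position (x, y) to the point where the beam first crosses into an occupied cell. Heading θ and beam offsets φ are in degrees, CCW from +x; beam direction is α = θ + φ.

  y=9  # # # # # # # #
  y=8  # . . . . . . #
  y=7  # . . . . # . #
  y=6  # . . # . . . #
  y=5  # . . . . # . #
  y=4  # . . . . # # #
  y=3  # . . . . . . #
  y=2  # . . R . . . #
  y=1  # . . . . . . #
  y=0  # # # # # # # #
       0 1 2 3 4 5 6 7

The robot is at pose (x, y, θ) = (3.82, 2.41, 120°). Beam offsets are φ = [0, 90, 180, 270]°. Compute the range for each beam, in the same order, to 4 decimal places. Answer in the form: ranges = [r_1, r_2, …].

ranges = [5.6400, 2.8200, 1.6281, 3.1800]

beam 1: φ=0°, α=120°
  direction (-0.5000, 0.8660); cell (3,2); t to first gridline: x 1.6400, y 0.6813 (then +2.0000 / +1.1547)
    (3,3) via y @ 0.6813
    (2,3) via x @ 1.6400
    (2,4) via y @ 1.8360
    (2,5) via y @ 2.9907
    (1,5) via x @ 3.6400
    (1,6) via y @ 4.1454
    (1,7) via y @ 5.3001
    (0,7) via x @ 5.6400  # hit
  → r_1 = 5.6400
beam 2: φ=90°, α=210°
  direction (-0.8660, -0.5000); cell (3,2); t to first gridline: x 0.9469, y 0.8200 (then +1.1547 / +2.0000)
    (3,1) via y @ 0.8200
    (2,1) via x @ 0.9469
    (1,1) via x @ 2.1016
    (1,0) via y @ 2.8200  # hit
  → r_2 = 2.8200
beam 3: φ=180°, α=300°
  direction (0.5000, -0.8660); cell (3,2); t to first gridline: x 0.3600, y 0.4734 (then +2.0000 / +1.1547)
    (4,2) via x @ 0.3600
    (4,1) via y @ 0.4734
    (4,0) via y @ 1.6281  # hit
  → r_3 = 1.6281
beam 4: φ=270°, α=30°
  direction (0.8660, 0.5000); cell (3,2); t to first gridline: x 0.2078, y 1.1800 (then +1.1547 / +2.0000)
    (4,2) via x @ 0.2078
    (4,3) via y @ 1.1800
    (5,3) via x @ 1.3625
    (6,3) via x @ 2.5172
    (6,4) via y @ 3.1800  # hit
  → r_4 = 3.1800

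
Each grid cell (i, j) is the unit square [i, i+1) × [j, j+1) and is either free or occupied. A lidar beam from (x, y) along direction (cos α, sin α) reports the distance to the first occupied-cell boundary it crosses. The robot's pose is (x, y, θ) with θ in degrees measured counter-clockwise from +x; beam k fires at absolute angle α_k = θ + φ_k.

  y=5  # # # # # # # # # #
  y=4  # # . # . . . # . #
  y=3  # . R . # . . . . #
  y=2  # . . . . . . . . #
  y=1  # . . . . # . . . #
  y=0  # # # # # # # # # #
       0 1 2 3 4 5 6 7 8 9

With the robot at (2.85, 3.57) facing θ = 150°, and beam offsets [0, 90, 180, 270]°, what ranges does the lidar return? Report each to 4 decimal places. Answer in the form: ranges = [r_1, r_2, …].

ranges = [0.9815, 2.9676, 3.1400, 0.4965]

beam 1: φ=0°, α=150°
  cosα=-0.8660 sinα=0.5000 | (2,3) | tMaxX 0.9815 tMaxY 0.8600 | tΔX 1.1547 tΔY 2.0000
    t=0.8600 [y] (2,4)
    t=0.9815 [x] (1,4) — stop
  → r_1 = 0.9815
beam 2: φ=90°, α=240°
  cosα=-0.5000 sinα=-0.8660 | (2,3) | tMaxX 1.7000 tMaxY 0.6582 | tΔX 2.0000 tΔY 1.1547
    t=0.6582 [y] (2,2)
    t=1.7000 [x] (1,2)
    t=1.8129 [y] (1,1)
    t=2.9676 [y] (1,0) — stop
  → r_2 = 2.9676
beam 3: φ=180°, α=330°
  cosα=0.8660 sinα=-0.5000 | (2,3) | tMaxX 0.1732 tMaxY 1.1400 | tΔX 1.1547 tΔY 2.0000
    t=0.1732 [x] (3,3)
    t=1.1400 [y] (3,2)
    t=1.3279 [x] (4,2)
    t=2.4826 [x] (5,2)
    t=3.1400 [y] (5,1) — stop
  → r_3 = 3.1400
beam 4: φ=270°, α=60°
  cosα=0.5000 sinα=0.8660 | (2,3) | tMaxX 0.3000 tMaxY 0.4965 | tΔX 2.0000 tΔY 1.1547
    t=0.3000 [x] (3,3)
    t=0.4965 [y] (3,4) — stop
  → r_4 = 0.4965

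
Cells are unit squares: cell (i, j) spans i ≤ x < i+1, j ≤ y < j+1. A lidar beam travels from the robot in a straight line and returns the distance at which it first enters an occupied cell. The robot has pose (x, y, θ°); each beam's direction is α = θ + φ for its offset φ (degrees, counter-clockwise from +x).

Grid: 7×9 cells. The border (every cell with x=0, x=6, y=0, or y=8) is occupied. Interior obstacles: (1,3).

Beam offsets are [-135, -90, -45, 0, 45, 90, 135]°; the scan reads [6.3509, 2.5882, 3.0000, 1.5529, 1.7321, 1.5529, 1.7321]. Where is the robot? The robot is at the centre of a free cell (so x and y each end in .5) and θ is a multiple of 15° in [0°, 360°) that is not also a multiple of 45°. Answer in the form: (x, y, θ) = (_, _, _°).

(x, y, θ) = (4.5, 2.5, 255°)

The pose lattice has 34·16 = 544 candidates. Test each by forward raycasting.
  (5.5, 5.5, 150°): beam 1 = 0.5176 ≠ 6.3509 ✗
  (5.5, 3.5, 150°): beam 1 = 0.5176 ≠ 6.3509 ✗
  (1.5, 5.5, 255°): beam 1 = 1.0000 ≠ 6.3509 ✗
  …
  (4.5, 2.5, 255°): r_1=6.3509, r_2=2.5882, r_3=3.0000, r_4=1.5529, r_5=1.7321, r_6=1.5529, r_7=1.7321 — all match ✓
Unique over the lattice → pose = (4.5, 2.5, 255°).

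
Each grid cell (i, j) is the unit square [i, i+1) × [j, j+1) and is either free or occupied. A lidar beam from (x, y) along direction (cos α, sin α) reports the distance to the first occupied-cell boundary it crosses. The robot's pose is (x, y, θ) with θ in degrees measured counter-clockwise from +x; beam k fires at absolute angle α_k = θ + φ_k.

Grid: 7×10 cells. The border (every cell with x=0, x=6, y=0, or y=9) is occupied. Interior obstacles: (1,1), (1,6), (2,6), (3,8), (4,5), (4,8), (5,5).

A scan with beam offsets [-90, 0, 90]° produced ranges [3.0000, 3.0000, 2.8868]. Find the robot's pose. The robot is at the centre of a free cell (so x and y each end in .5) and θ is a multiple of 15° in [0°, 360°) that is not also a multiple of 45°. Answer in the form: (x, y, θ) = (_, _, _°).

The pose lattice has 33·16 = 528 candidates. Test each by forward raycasting.
  (5.5, 1.5, 60°): beam 1 = 0.5774 ≠ 3.0000 ✗
  (4.5, 7.5, 150°): beam 1 = 0.5774 ≠ 3.0000 ✗
  (3.5, 1.5, 210°): beam 1 = 5.0000 ≠ 3.0000 ✗
  (3.5, 5.5, 210°): beam 1 = 1.0000 ≠ 3.0000 ✗
  …
  (4.5, 3.5, 210°): r_1=3.0000, r_2=3.0000, r_3=2.8868 — all match ✓
Only this pose fits every beam.

(x, y, θ) = (4.5, 3.5, 210°)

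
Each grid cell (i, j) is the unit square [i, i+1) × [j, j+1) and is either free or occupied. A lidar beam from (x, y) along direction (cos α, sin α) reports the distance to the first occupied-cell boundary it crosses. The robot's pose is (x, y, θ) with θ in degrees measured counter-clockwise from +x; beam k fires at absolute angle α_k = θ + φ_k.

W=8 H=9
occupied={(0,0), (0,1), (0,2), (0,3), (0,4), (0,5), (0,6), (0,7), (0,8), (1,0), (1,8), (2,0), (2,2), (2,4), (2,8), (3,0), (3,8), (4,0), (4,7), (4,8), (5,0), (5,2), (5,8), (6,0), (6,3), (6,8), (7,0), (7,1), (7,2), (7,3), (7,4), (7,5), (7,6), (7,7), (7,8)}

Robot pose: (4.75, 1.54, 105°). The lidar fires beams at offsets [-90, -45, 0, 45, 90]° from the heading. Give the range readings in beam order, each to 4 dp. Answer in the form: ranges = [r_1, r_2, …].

beam 1: φ=-90°, α=15°
  direction (0.9659, 0.2588); cell (4,1); t to first gridline: x 0.2588, y 1.7773 (then +1.0353 / +3.8637)
    (5,1) via x @ 0.2588
    (6,1) via x @ 1.2941
    (6,2) via y @ 1.7773
    (7,2) via x @ 2.3294  # hit
  → r_1 = 2.3294
beam 2: φ=-45°, α=60°
  direction (0.5000, 0.8660); cell (4,1); t to first gridline: x 0.5000, y 0.5312 (then +2.0000 / +1.1547)
    (5,1) via x @ 0.5000
    (5,2) via y @ 0.5312  # hit
  → r_2 = 0.5312
beam 3: φ=0°, α=105°
  direction (-0.2588, 0.9659); cell (4,1); t to first gridline: x 2.8978, y 0.4762 (then +3.8637 / +1.0353)
    (4,2) via y @ 0.4762
    (4,3) via y @ 1.5115
    (4,4) via y @ 2.5468
    (3,4) via x @ 2.8978
    (3,5) via y @ 3.5821
    (3,6) via y @ 4.6173
    (3,7) via y @ 5.6526
    (3,8) via y @ 6.6879  # hit
  → r_3 = 6.6879
beam 4: φ=45°, α=150°
  direction (-0.8660, 0.5000); cell (4,1); t to first gridline: x 0.8660, y 0.9200 (then +1.1547 / +2.0000)
    (3,1) via x @ 0.8660
    (3,2) via y @ 0.9200
    (2,2) via x @ 2.0207  # hit
  → r_4 = 2.0207
beam 5: φ=90°, α=195°
  direction (-0.9659, -0.2588); cell (4,1); t to first gridline: x 0.7765, y 2.0864 (then +1.0353 / +3.8637)
    (3,1) via x @ 0.7765
    (2,1) via x @ 1.8117
    (2,0) via y @ 2.0864  # hit
  → r_5 = 2.0864

ranges = [2.3294, 0.5312, 6.6879, 2.0207, 2.0864]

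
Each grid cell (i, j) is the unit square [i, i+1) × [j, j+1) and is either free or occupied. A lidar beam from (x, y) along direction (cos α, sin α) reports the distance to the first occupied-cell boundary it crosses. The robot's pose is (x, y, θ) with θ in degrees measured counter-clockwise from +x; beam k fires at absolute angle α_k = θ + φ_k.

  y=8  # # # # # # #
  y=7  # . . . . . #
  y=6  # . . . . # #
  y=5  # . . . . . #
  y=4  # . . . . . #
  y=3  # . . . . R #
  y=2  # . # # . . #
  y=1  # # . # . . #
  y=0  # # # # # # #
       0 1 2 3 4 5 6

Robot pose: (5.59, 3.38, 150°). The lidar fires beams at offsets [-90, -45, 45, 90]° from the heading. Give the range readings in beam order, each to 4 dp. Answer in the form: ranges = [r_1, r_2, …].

beam 1: φ=-90°, α=60°
  d=(0.5000,0.8660)  start (5,3)  tX=0.8200 tY=0.7159  stride 1/|dx|=2.0000 1/|dy|=1.1547
    cross y-line → (5,4), t=0.7159
    cross x-line → (6,4), t=0.8200 (wall)
  → r_1 = 0.8200
beam 2: φ=-45°, α=105°
  d=(-0.2588,0.9659)  start (5,3)  tX=2.2796 tY=0.6419  stride 1/|dx|=3.8637 1/|dy|=1.0353
    cross y-line → (5,4), t=0.6419
    cross y-line → (5,5), t=1.6771
    cross x-line → (4,5), t=2.2796
    cross y-line → (4,6), t=2.7124
    cross y-line → (4,7), t=3.7477
    cross y-line → (4,8), t=4.7830 (wall)
  → r_2 = 4.7830
beam 3: φ=45°, α=195°
  d=(-0.9659,-0.2588)  start (5,3)  tX=0.6108 tY=1.4682  stride 1/|dx|=1.0353 1/|dy|=3.8637
    cross x-line → (4,3), t=0.6108
    cross y-line → (4,2), t=1.4682
    cross x-line → (3,2), t=1.6461 (wall)
  → r_3 = 1.6461
beam 4: φ=90°, α=240°
  d=(-0.5000,-0.8660)  start (5,3)  tX=1.1800 tY=0.4388  stride 1/|dx|=2.0000 1/|dy|=1.1547
    cross y-line → (5,2), t=0.4388
    cross x-line → (4,2), t=1.1800
    cross y-line → (4,1), t=1.5935
    cross y-line → (4,0), t=2.7482 (wall)
  → r_4 = 2.7482

ranges = [0.8200, 4.7830, 1.6461, 2.7482]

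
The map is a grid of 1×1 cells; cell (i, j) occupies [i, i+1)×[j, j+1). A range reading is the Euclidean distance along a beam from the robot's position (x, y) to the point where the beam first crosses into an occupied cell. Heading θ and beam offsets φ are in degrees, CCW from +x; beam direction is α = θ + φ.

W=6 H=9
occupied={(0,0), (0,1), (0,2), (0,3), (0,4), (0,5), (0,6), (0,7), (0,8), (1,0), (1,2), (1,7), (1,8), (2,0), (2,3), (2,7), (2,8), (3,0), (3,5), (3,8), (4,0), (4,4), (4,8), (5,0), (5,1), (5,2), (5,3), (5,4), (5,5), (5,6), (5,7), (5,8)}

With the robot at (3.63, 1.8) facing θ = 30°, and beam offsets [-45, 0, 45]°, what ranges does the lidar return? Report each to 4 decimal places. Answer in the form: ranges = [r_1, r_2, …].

ranges = [1.4183, 1.5819, 2.2776]

beam 1: φ=-45°, α=345°
  cosα=0.9659 sinα=-0.2588 | (3,1) | tMaxX 0.3831 tMaxY 3.0910 | tΔX 1.0353 tΔY 3.8637
    t=0.3831 [x] (4,1)
    t=1.4183 [x] (5,1) — stop
  → r_1 = 1.4183
beam 2: φ=0°, α=30°
  cosα=0.8660 sinα=0.5000 | (3,1) | tMaxX 0.4272 tMaxY 0.4000 | tΔX 1.1547 tΔY 2.0000
    t=0.4000 [y] (3,2)
    t=0.4272 [x] (4,2)
    t=1.5819 [x] (5,2) — stop
  → r_2 = 1.5819
beam 3: φ=45°, α=75°
  cosα=0.2588 sinα=0.9659 | (3,1) | tMaxX 1.4296 tMaxY 0.2071 | tΔX 3.8637 tΔY 1.0353
    t=0.2071 [y] (3,2)
    t=1.2423 [y] (3,3)
    t=1.4296 [x] (4,3)
    t=2.2776 [y] (4,4) — stop
  → r_3 = 2.2776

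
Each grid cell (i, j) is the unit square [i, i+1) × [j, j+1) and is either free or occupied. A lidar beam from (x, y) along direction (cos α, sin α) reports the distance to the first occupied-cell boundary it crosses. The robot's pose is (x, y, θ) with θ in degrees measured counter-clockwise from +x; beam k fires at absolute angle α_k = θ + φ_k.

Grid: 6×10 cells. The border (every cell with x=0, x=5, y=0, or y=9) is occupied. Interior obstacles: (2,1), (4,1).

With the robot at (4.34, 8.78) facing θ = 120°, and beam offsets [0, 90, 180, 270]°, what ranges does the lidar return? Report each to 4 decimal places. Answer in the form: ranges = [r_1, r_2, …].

ranges = [0.2540, 3.8567, 1.3200, 0.4400]

beam 1: φ=0°, α=120°
  cosα=-0.5000 sinα=0.8660 | (4,8) | tMaxX 0.6800 tMaxY 0.2540 | tΔX 2.0000 tΔY 1.1547
    t=0.2540 [y] (4,9) — stop
  → r_1 = 0.2540
beam 2: φ=90°, α=210°
  cosα=-0.8660 sinα=-0.5000 | (4,8) | tMaxX 0.3926 tMaxY 1.5600 | tΔX 1.1547 tΔY 2.0000
    t=0.3926 [x] (3,8)
    t=1.5473 [x] (2,8)
    t=1.5600 [y] (2,7)
    t=2.7020 [x] (1,7)
    t=3.5600 [y] (1,6)
    t=3.8567 [x] (0,6) — stop
  → r_2 = 3.8567
beam 3: φ=180°, α=300°
  cosα=0.5000 sinα=-0.8660 | (4,8) | tMaxX 1.3200 tMaxY 0.9007 | tΔX 2.0000 tΔY 1.1547
    t=0.9007 [y] (4,7)
    t=1.3200 [x] (5,7) — stop
  → r_3 = 1.3200
beam 4: φ=270°, α=30°
  cosα=0.8660 sinα=0.5000 | (4,8) | tMaxX 0.7621 tMaxY 0.4400 | tΔX 1.1547 tΔY 2.0000
    t=0.4400 [y] (4,9) — stop
  → r_4 = 0.4400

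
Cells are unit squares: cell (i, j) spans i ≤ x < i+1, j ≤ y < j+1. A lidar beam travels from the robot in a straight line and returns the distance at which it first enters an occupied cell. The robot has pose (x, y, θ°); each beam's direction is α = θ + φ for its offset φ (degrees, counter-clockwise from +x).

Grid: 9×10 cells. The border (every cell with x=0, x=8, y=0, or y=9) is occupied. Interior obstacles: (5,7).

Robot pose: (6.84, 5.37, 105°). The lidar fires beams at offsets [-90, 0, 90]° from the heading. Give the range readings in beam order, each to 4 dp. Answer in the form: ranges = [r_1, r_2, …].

beam 1: φ=-90°, α=15°
  direction (0.9659, 0.2588); cell (6,5); t to first gridline: x 0.1656, y 2.4341 (then +1.0353 / +3.8637)
    (7,5) via x @ 0.1656
    (8,5) via x @ 1.2009  # hit
  → r_1 = 1.2009
beam 2: φ=0°, α=105°
  direction (-0.2588, 0.9659); cell (6,5); t to first gridline: x 3.2455, y 0.6522 (then +3.8637 / +1.0353)
    (6,6) via y @ 0.6522
    (6,7) via y @ 1.6875
    (6,8) via y @ 2.7228
    (5,8) via x @ 3.2455
    (5,9) via y @ 3.7581  # hit
  → r_2 = 3.7581
beam 3: φ=90°, α=195°
  direction (-0.9659, -0.2588); cell (6,5); t to first gridline: x 0.8696, y 1.4296 (then +1.0353 / +3.8637)
    (5,5) via x @ 0.8696
    (5,4) via y @ 1.4296
    (4,4) via x @ 1.9049
    (3,4) via x @ 2.9402
    (2,4) via x @ 3.9755
    (1,4) via x @ 5.0107
    (1,3) via y @ 5.2933
    (0,3) via x @ 6.0460  # hit
  → r_3 = 6.0460

ranges = [1.2009, 3.7581, 6.0460]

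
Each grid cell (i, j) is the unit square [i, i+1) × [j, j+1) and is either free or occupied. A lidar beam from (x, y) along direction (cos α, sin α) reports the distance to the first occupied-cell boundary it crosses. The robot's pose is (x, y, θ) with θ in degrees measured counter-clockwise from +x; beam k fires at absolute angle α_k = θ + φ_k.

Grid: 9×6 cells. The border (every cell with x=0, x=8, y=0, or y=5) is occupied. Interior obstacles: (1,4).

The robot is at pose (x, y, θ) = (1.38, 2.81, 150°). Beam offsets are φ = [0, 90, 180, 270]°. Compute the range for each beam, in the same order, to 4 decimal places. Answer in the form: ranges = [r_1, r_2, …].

beam 1: φ=0°, α=150°
  dir = (cos 150°, sin 150°) = (-0.8660, 0.5000); from cell (1,2)
  next x-line at t=0.4388, next y-line at t=0.3800; Δt_x=1.1547, Δt_y=2.0000
    y: enter (1,3) at t=0.3800
    x: enter (0,3) at t=0.4388 ← occupied
  → r_1 = 0.4388
beam 2: φ=90°, α=240°
  dir = (cos 240°, sin 240°) = (-0.5000, -0.8660); from cell (1,2)
  next x-line at t=0.7600, next y-line at t=0.9353; Δt_x=2.0000, Δt_y=1.1547
    x: enter (0,2) at t=0.7600 ← occupied
  → r_2 = 0.7600
beam 3: φ=180°, α=330°
  dir = (cos 330°, sin 330°) = (0.8660, -0.5000); from cell (1,2)
  next x-line at t=0.7159, next y-line at t=1.6200; Δt_x=1.1547, Δt_y=2.0000
    x: enter (2,2) at t=0.7159
    y: enter (2,1) at t=1.6200
    x: enter (3,1) at t=1.8706
    x: enter (4,1) at t=3.0253
    y: enter (4,0) at t=3.6200 ← occupied
  → r_3 = 3.6200
beam 4: φ=270°, α=60°
  dir = (cos 60°, sin 60°) = (0.5000, 0.8660); from cell (1,2)
  next x-line at t=1.2400, next y-line at t=0.2194; Δt_x=2.0000, Δt_y=1.1547
    y: enter (1,3) at t=0.2194
    x: enter (2,3) at t=1.2400
    y: enter (2,4) at t=1.3741
    y: enter (2,5) at t=2.5288 ← occupied
  → r_4 = 2.5288

ranges = [0.4388, 0.7600, 3.6200, 2.5288]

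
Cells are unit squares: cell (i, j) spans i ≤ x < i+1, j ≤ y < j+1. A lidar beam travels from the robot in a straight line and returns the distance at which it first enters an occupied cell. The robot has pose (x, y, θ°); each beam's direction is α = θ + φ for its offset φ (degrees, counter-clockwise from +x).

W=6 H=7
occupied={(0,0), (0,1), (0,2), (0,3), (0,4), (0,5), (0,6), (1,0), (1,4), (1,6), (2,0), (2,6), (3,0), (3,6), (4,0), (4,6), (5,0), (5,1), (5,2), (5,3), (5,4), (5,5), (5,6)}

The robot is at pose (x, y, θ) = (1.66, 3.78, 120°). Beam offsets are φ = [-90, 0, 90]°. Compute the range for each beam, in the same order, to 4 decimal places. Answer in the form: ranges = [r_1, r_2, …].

beam 1: φ=-90°, α=30°
  direction (0.8660, 0.5000); cell (1,3); t to first gridline: x 0.3926, y 0.4400 (then +1.1547 / +2.0000)
    (2,3) via x @ 0.3926
    (2,4) via y @ 0.4400
    (3,4) via x @ 1.5473
    (3,5) via y @ 2.4400
    (4,5) via x @ 2.7020
    (5,5) via x @ 3.8567  # hit
  → r_1 = 3.8567
beam 2: φ=0°, α=120°
  direction (-0.5000, 0.8660); cell (1,3); t to first gridline: x 1.3200, y 0.2540 (then +2.0000 / +1.1547)
    (1,4) via y @ 0.2540  # hit
  → r_2 = 0.2540
beam 3: φ=90°, α=210°
  direction (-0.8660, -0.5000); cell (1,3); t to first gridline: x 0.7621, y 1.5600 (then +1.1547 / +2.0000)
    (0,3) via x @ 0.7621  # hit
  → r_3 = 0.7621

ranges = [3.8567, 0.2540, 0.7621]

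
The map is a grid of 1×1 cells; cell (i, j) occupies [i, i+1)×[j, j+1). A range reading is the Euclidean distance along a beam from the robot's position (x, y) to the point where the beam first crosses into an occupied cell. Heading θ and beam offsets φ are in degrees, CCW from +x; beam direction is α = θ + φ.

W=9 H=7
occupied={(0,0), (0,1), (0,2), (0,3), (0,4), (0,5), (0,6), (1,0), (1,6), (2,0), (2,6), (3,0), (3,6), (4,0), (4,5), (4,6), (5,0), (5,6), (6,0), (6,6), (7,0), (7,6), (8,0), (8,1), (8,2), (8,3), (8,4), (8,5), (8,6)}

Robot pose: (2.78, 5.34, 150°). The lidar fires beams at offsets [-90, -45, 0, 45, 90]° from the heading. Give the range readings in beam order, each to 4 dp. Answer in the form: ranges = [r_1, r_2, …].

ranges = [0.7621, 0.6833, 1.3200, 1.8428, 3.5600]

beam 1: φ=-90°, α=60°
  dir = (cos 60°, sin 60°) = (0.5000, 0.8660); from cell (2,5)
  next x-line at t=0.4400, next y-line at t=0.7621; Δt_x=2.0000, Δt_y=1.1547
    x: enter (3,5) at t=0.4400
    y: enter (3,6) at t=0.7621 ← occupied
  → r_1 = 0.7621
beam 2: φ=-45°, α=105°
  dir = (cos 105°, sin 105°) = (-0.2588, 0.9659); from cell (2,5)
  next x-line at t=3.0137, next y-line at t=0.6833; Δt_x=3.8637, Δt_y=1.0353
    y: enter (2,6) at t=0.6833 ← occupied
  → r_2 = 0.6833
beam 3: φ=0°, α=150°
  dir = (cos 150°, sin 150°) = (-0.8660, 0.5000); from cell (2,5)
  next x-line at t=0.9007, next y-line at t=1.3200; Δt_x=1.1547, Δt_y=2.0000
    x: enter (1,5) at t=0.9007
    y: enter (1,6) at t=1.3200 ← occupied
  → r_3 = 1.3200
beam 4: φ=45°, α=195°
  dir = (cos 195°, sin 195°) = (-0.9659, -0.2588); from cell (2,5)
  next x-line at t=0.8075, next y-line at t=1.3137; Δt_x=1.0353, Δt_y=3.8637
    x: enter (1,5) at t=0.8075
    y: enter (1,4) at t=1.3137
    x: enter (0,4) at t=1.8428 ← occupied
  → r_4 = 1.8428
beam 5: φ=90°, α=240°
  dir = (cos 240°, sin 240°) = (-0.5000, -0.8660); from cell (2,5)
  next x-line at t=1.5600, next y-line at t=0.3926; Δt_x=2.0000, Δt_y=1.1547
    y: enter (2,4) at t=0.3926
    y: enter (2,3) at t=1.5473
    x: enter (1,3) at t=1.5600
    y: enter (1,2) at t=2.7020
    x: enter (0,2) at t=3.5600 ← occupied
  → r_5 = 3.5600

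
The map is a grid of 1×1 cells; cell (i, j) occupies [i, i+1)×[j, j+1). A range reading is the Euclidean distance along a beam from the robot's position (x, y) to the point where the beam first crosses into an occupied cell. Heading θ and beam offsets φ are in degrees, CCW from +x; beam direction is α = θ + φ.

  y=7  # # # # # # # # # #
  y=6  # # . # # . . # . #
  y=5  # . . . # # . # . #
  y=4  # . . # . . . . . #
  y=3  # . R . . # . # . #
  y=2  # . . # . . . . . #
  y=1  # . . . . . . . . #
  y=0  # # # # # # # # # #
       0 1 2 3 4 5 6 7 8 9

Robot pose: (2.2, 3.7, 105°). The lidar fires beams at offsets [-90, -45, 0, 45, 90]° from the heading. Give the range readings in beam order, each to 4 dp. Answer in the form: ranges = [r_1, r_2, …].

ranges = [1.1591, 2.6558, 2.3811, 1.3856, 1.2423]

beam 1: φ=-90°, α=15°
  direction (0.9659, 0.2588); cell (2,3); t to first gridline: x 0.8282, y 1.1591 (then +1.0353 / +3.8637)
    (3,3) via x @ 0.8282
    (3,4) via y @ 1.1591  # hit
  → r_1 = 1.1591
beam 2: φ=-45°, α=60°
  direction (0.5000, 0.8660); cell (2,3); t to first gridline: x 1.6000, y 0.3464 (then +2.0000 / +1.1547)
    (2,4) via y @ 0.3464
    (2,5) via y @ 1.5011
    (3,5) via x @ 1.6000
    (3,6) via y @ 2.6558  # hit
  → r_2 = 2.6558
beam 3: φ=0°, α=105°
  direction (-0.2588, 0.9659); cell (2,3); t to first gridline: x 0.7727, y 0.3106 (then +3.8637 / +1.0353)
    (2,4) via y @ 0.3106
    (1,4) via x @ 0.7727
    (1,5) via y @ 1.3459
    (1,6) via y @ 2.3811  # hit
  → r_3 = 2.3811
beam 4: φ=45°, α=150°
  direction (-0.8660, 0.5000); cell (2,3); t to first gridline: x 0.2309, y 0.6000 (then +1.1547 / +2.0000)
    (1,3) via x @ 0.2309
    (1,4) via y @ 0.6000
    (0,4) via x @ 1.3856  # hit
  → r_4 = 1.3856
beam 5: φ=90°, α=195°
  direction (-0.9659, -0.2588); cell (2,3); t to first gridline: x 0.2071, y 2.7046 (then +1.0353 / +3.8637)
    (1,3) via x @ 0.2071
    (0,3) via x @ 1.2423  # hit
  → r_5 = 1.2423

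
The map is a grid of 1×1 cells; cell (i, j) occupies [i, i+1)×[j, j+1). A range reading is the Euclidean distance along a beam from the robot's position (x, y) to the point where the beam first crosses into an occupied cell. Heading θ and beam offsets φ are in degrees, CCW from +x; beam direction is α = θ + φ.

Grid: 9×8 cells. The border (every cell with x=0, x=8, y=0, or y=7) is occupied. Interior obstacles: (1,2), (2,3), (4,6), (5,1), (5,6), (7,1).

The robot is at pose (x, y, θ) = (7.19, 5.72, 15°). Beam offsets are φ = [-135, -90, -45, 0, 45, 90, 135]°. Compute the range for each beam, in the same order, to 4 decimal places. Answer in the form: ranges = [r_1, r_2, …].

beam 1: φ=-135°, α=240°
  cosα=-0.5000 sinα=-0.8660 | (7,5) | tMaxX 0.3800 tMaxY 0.8314 | tΔX 2.0000 tΔY 1.1547
    t=0.3800 [x] (6,5)
    t=0.8314 [y] (6,4)
    t=1.9861 [y] (6,3)
    t=2.3800 [x] (5,3)
    t=3.1408 [y] (5,2)
    t=4.2955 [y] (5,1) — stop
  → r_1 = 4.2955
beam 2: φ=-90°, α=285°
  cosα=0.2588 sinα=-0.9659 | (7,5) | tMaxX 3.1296 tMaxY 0.7454 | tΔX 3.8637 tΔY 1.0353
    t=0.7454 [y] (7,4)
    t=1.7807 [y] (7,3)
    t=2.8160 [y] (7,2)
    t=3.1296 [x] (8,2) — stop
  → r_2 = 3.1296
beam 3: φ=-45°, α=330°
  cosα=0.8660 sinα=-0.5000 | (7,5) | tMaxX 0.9353 tMaxY 1.4400 | tΔX 1.1547 tΔY 2.0000
    t=0.9353 [x] (8,5) — stop
  → r_3 = 0.9353
beam 4: φ=0°, α=15°
  cosα=0.9659 sinα=0.2588 | (7,5) | tMaxX 0.8386 tMaxY 1.0818 | tΔX 1.0353 tΔY 3.8637
    t=0.8386 [x] (8,5) — stop
  → r_4 = 0.8386
beam 5: φ=45°, α=60°
  cosα=0.5000 sinα=0.8660 | (7,5) | tMaxX 1.6200 tMaxY 0.3233 | tΔX 2.0000 tΔY 1.1547
    t=0.3233 [y] (7,6)
    t=1.4780 [y] (7,7) — stop
  → r_5 = 1.4780
beam 6: φ=90°, α=105°
  cosα=-0.2588 sinα=0.9659 | (7,5) | tMaxX 0.7341 tMaxY 0.2899 | tΔX 3.8637 tΔY 1.0353
    t=0.2899 [y] (7,6)
    t=0.7341 [x] (6,6)
    t=1.3252 [y] (6,7) — stop
  → r_6 = 1.3252
beam 7: φ=135°, α=150°
  cosα=-0.8660 sinα=0.5000 | (7,5) | tMaxX 0.2194 tMaxY 0.5600 | tΔX 1.1547 tΔY 2.0000
    t=0.2194 [x] (6,5)
    t=0.5600 [y] (6,6)
    t=1.3741 [x] (5,6) — stop
  → r_7 = 1.3741

ranges = [4.2955, 3.1296, 0.9353, 0.8386, 1.4780, 1.3252, 1.3741]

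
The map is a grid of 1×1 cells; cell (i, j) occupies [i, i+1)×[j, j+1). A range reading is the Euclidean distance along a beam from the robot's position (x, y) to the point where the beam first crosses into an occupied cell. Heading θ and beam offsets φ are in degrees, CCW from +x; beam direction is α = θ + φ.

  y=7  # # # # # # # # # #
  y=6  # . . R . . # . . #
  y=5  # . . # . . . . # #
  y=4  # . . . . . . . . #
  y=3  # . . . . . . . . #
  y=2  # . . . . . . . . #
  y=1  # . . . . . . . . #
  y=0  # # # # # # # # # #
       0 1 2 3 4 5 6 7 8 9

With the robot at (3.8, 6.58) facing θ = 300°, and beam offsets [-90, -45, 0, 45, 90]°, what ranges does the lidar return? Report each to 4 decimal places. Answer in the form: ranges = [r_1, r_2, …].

beam 1: φ=-90°, α=210°
  direction (-0.8660, -0.5000); cell (3,6); t to first gridline: x 0.9238, y 1.1600 (then +1.1547 / +2.0000)
    (2,6) via x @ 0.9238
    (2,5) via y @ 1.1600
    (1,5) via x @ 2.0785
    (1,4) via y @ 3.1600
    (0,4) via x @ 3.2332  # hit
  → r_1 = 3.2332
beam 2: φ=-45°, α=255°
  direction (-0.2588, -0.9659); cell (3,6); t to first gridline: x 3.0910, y 0.6005 (then +3.8637 / +1.0353)
    (3,5) via y @ 0.6005  # hit
  → r_2 = 0.6005
beam 3: φ=0°, α=300°
  direction (0.5000, -0.8660); cell (3,6); t to first gridline: x 0.4000, y 0.6697 (then +2.0000 / +1.1547)
    (4,6) via x @ 0.4000
    (4,5) via y @ 0.6697
    (4,4) via y @ 1.8244
    (5,4) via x @ 2.4000
    (5,3) via y @ 2.9791
    (5,2) via y @ 4.1338
    (6,2) via x @ 4.4000
    (6,1) via y @ 5.2885
    (7,1) via x @ 6.4000
    (7,0) via y @ 6.4432  # hit
  → r_3 = 6.4432
beam 4: φ=45°, α=345°
  direction (0.9659, -0.2588); cell (3,6); t to first gridline: x 0.2071, y 2.2409 (then +1.0353 / +3.8637)
    (4,6) via x @ 0.2071
    (5,6) via x @ 1.2423
    (5,5) via y @ 2.2409
    (6,5) via x @ 2.2776
    (7,5) via x @ 3.3129
    (8,5) via x @ 4.3482  # hit
  → r_4 = 4.3482
beam 5: φ=90°, α=30°
  direction (0.8660, 0.5000); cell (3,6); t to first gridline: x 0.2309, y 0.8400 (then +1.1547 / +2.0000)
    (4,6) via x @ 0.2309
    (4,7) via y @ 0.8400  # hit
  → r_5 = 0.8400

ranges = [3.2332, 0.6005, 6.4432, 4.3482, 0.8400]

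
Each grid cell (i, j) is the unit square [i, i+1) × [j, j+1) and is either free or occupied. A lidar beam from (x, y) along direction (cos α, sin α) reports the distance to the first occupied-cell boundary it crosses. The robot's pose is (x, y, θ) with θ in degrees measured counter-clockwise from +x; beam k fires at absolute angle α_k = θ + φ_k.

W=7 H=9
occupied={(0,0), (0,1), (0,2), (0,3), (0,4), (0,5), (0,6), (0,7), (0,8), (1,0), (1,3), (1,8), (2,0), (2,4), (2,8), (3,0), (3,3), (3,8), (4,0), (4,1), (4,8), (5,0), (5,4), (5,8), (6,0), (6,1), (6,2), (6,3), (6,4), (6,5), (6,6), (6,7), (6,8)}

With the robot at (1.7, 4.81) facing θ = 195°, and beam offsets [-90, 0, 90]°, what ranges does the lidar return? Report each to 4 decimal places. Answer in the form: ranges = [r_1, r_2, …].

beam 1: φ=-90°, α=105°
  direction (-0.2588, 0.9659); cell (1,4); t to first gridline: x 2.7046, y 0.1967 (then +3.8637 / +1.0353)
    (1,5) via y @ 0.1967
    (1,6) via y @ 1.2320
    (1,7) via y @ 2.2673
    (0,7) via x @ 2.7046  # hit
  → r_1 = 2.7046
beam 2: φ=0°, α=195°
  direction (-0.9659, -0.2588); cell (1,4); t to first gridline: x 0.7247, y 3.1296 (then +1.0353 / +3.8637)
    (0,4) via x @ 0.7247  # hit
  → r_2 = 0.7247
beam 3: φ=90°, α=285°
  direction (0.2588, -0.9659); cell (1,4); t to first gridline: x 1.1591, y 0.8386 (then +3.8637 / +1.0353)
    (1,3) via y @ 0.8386  # hit
  → r_3 = 0.8386

ranges = [2.7046, 0.7247, 0.8386]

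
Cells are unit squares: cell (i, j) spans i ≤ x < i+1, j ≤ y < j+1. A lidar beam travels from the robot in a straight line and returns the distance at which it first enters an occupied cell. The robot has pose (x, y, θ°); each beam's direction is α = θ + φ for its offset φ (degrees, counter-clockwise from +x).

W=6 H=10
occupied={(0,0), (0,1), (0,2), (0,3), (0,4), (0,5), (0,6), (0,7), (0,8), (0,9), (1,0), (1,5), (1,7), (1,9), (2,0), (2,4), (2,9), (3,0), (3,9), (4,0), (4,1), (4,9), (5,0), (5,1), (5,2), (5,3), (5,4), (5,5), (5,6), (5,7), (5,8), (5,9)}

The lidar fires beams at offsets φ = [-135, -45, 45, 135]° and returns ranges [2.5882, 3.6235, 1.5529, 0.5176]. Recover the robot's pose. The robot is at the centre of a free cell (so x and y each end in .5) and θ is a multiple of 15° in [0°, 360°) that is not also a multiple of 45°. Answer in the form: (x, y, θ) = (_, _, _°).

(x, y, θ) = (1.5, 3.5, 60°)

Enumerate (i+0.5, j+0.5, θ) over the 28 free cells and 16 admissible headings. For each, cast all 4 beams and compare to the given ranges.
  (4.5, 8.5, 165°): beam 1 = 0.5774 ≠ 2.5882 ✗
  (3.5, 2.5, 15°): beam 1 = 1.7321 ≠ 2.5882 ✗
  (4.5, 7.5, 30°): beam 1 = 6.7293 ≠ 2.5882 ✗
  (4.5, 3.5, 30°): beam 1 = 1.5529 ≠ 2.5882 ✗
  …
  (1.5, 3.5, 60°): r_1=2.5882, r_2=3.6235, r_3=1.5529, r_4=0.5176 — all match ✓
Only this pose fits every beam.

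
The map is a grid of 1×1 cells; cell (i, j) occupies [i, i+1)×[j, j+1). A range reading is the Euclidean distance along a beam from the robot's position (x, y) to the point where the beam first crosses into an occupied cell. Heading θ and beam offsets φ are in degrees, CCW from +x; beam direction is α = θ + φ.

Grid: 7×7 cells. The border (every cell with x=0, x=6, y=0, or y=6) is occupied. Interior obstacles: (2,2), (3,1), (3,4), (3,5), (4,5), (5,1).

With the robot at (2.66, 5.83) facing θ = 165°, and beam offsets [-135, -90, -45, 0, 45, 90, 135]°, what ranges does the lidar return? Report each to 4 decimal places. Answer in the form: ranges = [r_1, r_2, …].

ranges = [0.3400, 0.1760, 0.1963, 0.6568, 1.9168, 5.0004, 0.6800]

beam 1: φ=-135°, α=30°
  dir = (cos 30°, sin 30°) = (0.8660, 0.5000); from cell (2,5)
  next x-line at t=0.3926, next y-line at t=0.3400; Δt_x=1.1547, Δt_y=2.0000
    y: enter (2,6) at t=0.3400 ← occupied
  → r_1 = 0.3400
beam 2: φ=-90°, α=75°
  dir = (cos 75°, sin 75°) = (0.2588, 0.9659); from cell (2,5)
  next x-line at t=1.3137, next y-line at t=0.1760; Δt_x=3.8637, Δt_y=1.0353
    y: enter (2,6) at t=0.1760 ← occupied
  → r_2 = 0.1760
beam 3: φ=-45°, α=120°
  dir = (cos 120°, sin 120°) = (-0.5000, 0.8660); from cell (2,5)
  next x-line at t=1.3200, next y-line at t=0.1963; Δt_x=2.0000, Δt_y=1.1547
    y: enter (2,6) at t=0.1963 ← occupied
  → r_3 = 0.1963
beam 4: φ=0°, α=165°
  dir = (cos 165°, sin 165°) = (-0.9659, 0.2588); from cell (2,5)
  next x-line at t=0.6833, next y-line at t=0.6568; Δt_x=1.0353, Δt_y=3.8637
    y: enter (2,6) at t=0.6568 ← occupied
  → r_4 = 0.6568
beam 5: φ=45°, α=210°
  dir = (cos 210°, sin 210°) = (-0.8660, -0.5000); from cell (2,5)
  next x-line at t=0.7621, next y-line at t=1.6600; Δt_x=1.1547, Δt_y=2.0000
    x: enter (1,5) at t=0.7621
    y: enter (1,4) at t=1.6600
    x: enter (0,4) at t=1.9168 ← occupied
  → r_5 = 1.9168
beam 6: φ=90°, α=255°
  dir = (cos 255°, sin 255°) = (-0.2588, -0.9659); from cell (2,5)
  next x-line at t=2.5500, next y-line at t=0.8593; Δt_x=3.8637, Δt_y=1.0353
    y: enter (2,4) at t=0.8593
    y: enter (2,3) at t=1.8946
    x: enter (1,3) at t=2.5500
    y: enter (1,2) at t=2.9298
    y: enter (1,1) at t=3.9651
    y: enter (1,0) at t=5.0004 ← occupied
  → r_6 = 5.0004
beam 7: φ=135°, α=300°
  dir = (cos 300°, sin 300°) = (0.5000, -0.8660); from cell (2,5)
  next x-line at t=0.6800, next y-line at t=0.9584; Δt_x=2.0000, Δt_y=1.1547
    x: enter (3,5) at t=0.6800 ← occupied
  → r_7 = 0.6800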